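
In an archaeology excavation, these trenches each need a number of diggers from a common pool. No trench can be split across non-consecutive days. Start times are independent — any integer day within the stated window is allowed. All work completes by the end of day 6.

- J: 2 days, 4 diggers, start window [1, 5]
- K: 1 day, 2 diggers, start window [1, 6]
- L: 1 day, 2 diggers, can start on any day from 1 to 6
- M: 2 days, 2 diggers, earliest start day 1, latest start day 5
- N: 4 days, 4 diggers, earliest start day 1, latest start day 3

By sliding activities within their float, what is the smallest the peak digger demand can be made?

Early-start (J@1, K@1, L@1, M@1, N@1) gives peak 14: d1:14  d2:10  d3:4  d4:4  d5:0  d6:0.
Shift L→2, M→3, N→3.
Schedule J@1, K@1, L@2, M@3, N@3: d1:6  d2:6  d3:6  d4:6  d5:4  d6:4 — peak 6.
Total digger-days = 32 over 6 days ⇒ peak ≥ ⌈32/6⌉ = 6, so 6 is optimal.

6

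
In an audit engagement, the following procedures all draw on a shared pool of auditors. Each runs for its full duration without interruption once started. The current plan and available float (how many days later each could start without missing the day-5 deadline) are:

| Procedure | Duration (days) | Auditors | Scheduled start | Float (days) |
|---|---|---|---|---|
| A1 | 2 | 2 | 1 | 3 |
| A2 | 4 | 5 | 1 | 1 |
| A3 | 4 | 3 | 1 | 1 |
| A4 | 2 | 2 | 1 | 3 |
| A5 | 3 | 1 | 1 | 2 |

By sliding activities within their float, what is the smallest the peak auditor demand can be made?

11

Early-start (A1@1, A2@1, A3@1, A4@1, A5@1) gives peak 13: d1:13  d2:13  d3:9  d4:8  d5:0.
Shift A4→3.
Schedule A1@1, A2@1, A3@1, A4@3, A5@1: d1:11  d2:11  d3:11  d4:10  d5:0 — peak 11.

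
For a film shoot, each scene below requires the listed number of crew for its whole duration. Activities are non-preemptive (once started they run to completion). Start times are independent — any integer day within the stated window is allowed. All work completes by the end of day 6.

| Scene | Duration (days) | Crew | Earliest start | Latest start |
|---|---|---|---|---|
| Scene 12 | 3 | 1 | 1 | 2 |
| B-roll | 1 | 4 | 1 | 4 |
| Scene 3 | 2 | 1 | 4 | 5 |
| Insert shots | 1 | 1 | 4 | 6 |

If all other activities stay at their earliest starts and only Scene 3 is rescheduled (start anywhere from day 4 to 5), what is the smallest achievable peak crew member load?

5

Scene 3@4: d1:5  d2:1  d3:1  d4:2  d5:1  d6:0 → peak 5
Scene 3@5: d1:5  d2:1  d3:1  d4:1  d5:1  d6:1 → peak 5
Best is Scene 3@4, peak 5.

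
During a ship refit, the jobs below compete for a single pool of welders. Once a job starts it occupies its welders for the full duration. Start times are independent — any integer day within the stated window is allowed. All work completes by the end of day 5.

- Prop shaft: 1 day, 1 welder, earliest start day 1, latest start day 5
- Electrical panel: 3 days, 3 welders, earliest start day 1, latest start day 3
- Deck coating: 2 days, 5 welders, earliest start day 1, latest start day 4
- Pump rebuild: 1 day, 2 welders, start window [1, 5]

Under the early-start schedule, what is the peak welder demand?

11

Early-start schedule: Prop shaft@1, Electrical panel@1, Deck coating@1, Pump rebuild@1.
Load per day: day 1: 11, day 2: 8, day 3: 3, day 4: 0, day 5: 0.
Peak is 11.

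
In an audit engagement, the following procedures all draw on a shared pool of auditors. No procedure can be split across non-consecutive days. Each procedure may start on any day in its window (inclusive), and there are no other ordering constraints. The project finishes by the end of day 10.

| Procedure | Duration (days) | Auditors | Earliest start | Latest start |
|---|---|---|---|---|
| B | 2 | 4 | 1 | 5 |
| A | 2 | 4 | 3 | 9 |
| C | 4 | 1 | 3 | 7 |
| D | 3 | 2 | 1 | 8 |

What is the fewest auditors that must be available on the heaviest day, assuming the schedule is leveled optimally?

Early-start (B@1, A@3, C@3, D@1) gives peak 7: d1:6  d2:6  d3:7  d4:5  d5:1  d6:1  d7:0  d8:0  d9:0  d10:0.
Shift C→5, D→5.
Schedule B@1, A@3, C@5, D@5: d1:4  d2:4  d3:4  d4:4  d5:3  d6:3  d7:3  d8:1  d9:0  d10:0 — peak 4.

4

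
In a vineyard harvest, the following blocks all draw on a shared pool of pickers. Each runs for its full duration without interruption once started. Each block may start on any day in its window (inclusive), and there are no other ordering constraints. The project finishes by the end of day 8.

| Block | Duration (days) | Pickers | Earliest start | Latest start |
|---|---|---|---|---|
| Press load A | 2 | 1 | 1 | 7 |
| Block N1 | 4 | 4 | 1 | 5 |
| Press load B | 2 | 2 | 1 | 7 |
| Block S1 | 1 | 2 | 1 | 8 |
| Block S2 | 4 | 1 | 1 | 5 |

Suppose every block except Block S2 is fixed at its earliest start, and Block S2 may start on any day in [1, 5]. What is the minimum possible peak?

Block S2@1: d1:10  d2:8  d3:5  d4:5  d5:0  d6:0  d7:0  d8:0 → peak 10
Block S2@2: d1:9  d2:8  d3:5  d4:5  d5:1  d6:0  d7:0  d8:0 → peak 9
Block S2@3: d1:9  d2:7  d3:5  d4:5  d5:1  d6:1  d7:0  d8:0 → peak 9
Block S2@4: d1:9  d2:7  d3:4  d4:5  d5:1  d6:1  d7:1  d8:0 → peak 9
Block S2@5: d1:9  d2:7  d3:4  d4:4  d5:1  d6:1  d7:1  d8:1 → peak 9
Best is Block S2@2, peak 9.

9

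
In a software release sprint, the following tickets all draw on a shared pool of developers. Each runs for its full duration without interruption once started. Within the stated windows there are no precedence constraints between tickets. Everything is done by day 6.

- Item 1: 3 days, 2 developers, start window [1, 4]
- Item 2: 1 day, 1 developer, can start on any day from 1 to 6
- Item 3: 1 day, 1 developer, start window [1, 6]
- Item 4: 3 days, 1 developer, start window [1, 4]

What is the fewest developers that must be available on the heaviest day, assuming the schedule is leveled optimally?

Early-start (Item 1@1, Item 2@1, Item 3@1, Item 4@1) gives peak 5: d1:5  d2:3  d3:3  d4:0  d5:0  d6:0.
Shift Item 2→4, Item 3→5, Item 4→4.
Schedule Item 1@1, Item 2@4, Item 3@5, Item 4@4: d1:2  d2:2  d3:2  d4:2  d5:2  d6:1 — peak 2.
Total developer-days = 11 over 6 days ⇒ peak ≥ ⌈11/6⌉ = 2, so 2 is optimal.

2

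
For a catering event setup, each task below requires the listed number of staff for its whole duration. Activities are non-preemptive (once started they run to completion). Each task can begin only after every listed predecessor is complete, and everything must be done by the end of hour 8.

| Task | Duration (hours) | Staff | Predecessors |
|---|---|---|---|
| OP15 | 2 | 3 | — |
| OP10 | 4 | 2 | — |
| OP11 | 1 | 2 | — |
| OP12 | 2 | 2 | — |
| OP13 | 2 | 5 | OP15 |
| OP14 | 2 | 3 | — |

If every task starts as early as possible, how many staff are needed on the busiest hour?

12

Early-start schedule: OP15@1, OP10@1, OP11@1, OP12@1, OP13@3, OP14@1.
Load per hour: hour 1: 12, hour 2: 10, hour 3: 7, hour 4: 7, hour 5: 0, hour 6: 0, hour 7: 0, hour 8: 0.
Peak is 12.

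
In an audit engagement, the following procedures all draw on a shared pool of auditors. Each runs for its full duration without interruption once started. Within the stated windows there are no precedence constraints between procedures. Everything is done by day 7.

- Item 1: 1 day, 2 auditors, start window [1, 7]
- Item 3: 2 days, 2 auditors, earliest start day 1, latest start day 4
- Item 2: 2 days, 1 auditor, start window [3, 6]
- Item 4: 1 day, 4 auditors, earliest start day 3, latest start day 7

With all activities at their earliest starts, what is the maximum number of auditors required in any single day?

Early-start schedule: Item 1@1, Item 3@1, Item 2@3, Item 4@3.
Load per day: day 1: 4, day 2: 2, day 3: 5, day 4: 1, day 5: 0, day 6: 0, day 7: 0.
Peak is 5.

5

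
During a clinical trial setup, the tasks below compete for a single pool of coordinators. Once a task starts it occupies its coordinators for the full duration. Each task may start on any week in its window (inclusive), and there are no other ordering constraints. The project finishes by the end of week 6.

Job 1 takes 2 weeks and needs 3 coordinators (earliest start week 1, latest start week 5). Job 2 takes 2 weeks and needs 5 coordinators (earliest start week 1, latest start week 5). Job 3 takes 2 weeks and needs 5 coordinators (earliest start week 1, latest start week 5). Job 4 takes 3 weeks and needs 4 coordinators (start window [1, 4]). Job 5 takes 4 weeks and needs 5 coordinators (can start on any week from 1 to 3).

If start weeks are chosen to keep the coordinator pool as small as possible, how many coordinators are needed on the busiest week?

Early-start (Job 1@1, Job 2@1, Job 3@1, Job 4@1, Job 5@1) gives peak 22: w1:22  w2:22  w3:9  w4:5  w5:0  w6:0.
Shift Job 3→4, Job 5→3.
Schedule Job 1@1, Job 2@1, Job 3@4, Job 4@1, Job 5@3: w1:12  w2:12  w3:9  w4:10  w5:10  w6:5 — peak 12.

12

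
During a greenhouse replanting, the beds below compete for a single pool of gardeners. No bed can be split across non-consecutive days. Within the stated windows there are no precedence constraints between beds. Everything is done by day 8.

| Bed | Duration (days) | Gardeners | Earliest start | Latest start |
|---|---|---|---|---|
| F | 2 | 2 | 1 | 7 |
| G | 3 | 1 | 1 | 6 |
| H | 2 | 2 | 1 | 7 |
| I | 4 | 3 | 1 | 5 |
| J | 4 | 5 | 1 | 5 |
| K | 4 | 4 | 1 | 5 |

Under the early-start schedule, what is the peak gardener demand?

17

Early-start schedule: F@1, G@1, H@1, I@1, J@1, K@1.
Load per day: day 1: 17, day 2: 17, day 3: 13, day 4: 12, day 5: 0, day 6: 0, day 7: 0, day 8: 0.
Peak is 17.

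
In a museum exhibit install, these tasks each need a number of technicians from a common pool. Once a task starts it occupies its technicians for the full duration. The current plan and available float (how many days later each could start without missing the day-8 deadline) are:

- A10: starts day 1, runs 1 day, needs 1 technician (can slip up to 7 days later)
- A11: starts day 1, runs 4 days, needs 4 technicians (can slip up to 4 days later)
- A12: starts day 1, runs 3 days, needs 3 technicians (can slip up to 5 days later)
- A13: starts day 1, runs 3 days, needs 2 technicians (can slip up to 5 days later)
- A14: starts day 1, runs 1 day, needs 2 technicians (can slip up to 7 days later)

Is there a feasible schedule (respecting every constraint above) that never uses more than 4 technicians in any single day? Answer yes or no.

Total technician-days = 34; over 8 days the average is 34/8 > 4, so some day must exceed 4.

no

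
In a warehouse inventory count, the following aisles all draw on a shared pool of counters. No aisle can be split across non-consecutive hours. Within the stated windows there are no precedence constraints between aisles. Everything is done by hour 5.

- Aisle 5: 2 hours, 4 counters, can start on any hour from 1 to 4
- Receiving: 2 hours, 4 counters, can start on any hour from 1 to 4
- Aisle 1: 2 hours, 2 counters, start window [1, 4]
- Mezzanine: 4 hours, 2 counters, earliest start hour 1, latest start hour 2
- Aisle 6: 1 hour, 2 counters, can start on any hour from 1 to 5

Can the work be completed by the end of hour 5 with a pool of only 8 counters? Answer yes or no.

Schedule Aisle 5@1, Receiving@3, Aisle 1@1, Mezzanine@1, Aisle 6@3: h1:8  h2:8  h3:8  h4:6  h5:0 — peak 8 ≤ 8.

yes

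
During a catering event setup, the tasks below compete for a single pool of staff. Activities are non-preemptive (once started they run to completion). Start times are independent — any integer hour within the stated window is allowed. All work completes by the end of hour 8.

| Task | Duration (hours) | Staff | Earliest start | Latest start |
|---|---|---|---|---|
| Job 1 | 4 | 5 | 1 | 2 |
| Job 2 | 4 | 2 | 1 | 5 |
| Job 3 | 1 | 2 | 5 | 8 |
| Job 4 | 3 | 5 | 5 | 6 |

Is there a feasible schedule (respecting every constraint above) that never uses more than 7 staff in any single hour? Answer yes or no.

Schedule Job 1@1, Job 2@1, Job 3@5, Job 4@5: h1:7  h2:7  h3:7  h4:7  h5:7  h6:5  h7:5  h8:0 — peak 7 ≤ 7.

yes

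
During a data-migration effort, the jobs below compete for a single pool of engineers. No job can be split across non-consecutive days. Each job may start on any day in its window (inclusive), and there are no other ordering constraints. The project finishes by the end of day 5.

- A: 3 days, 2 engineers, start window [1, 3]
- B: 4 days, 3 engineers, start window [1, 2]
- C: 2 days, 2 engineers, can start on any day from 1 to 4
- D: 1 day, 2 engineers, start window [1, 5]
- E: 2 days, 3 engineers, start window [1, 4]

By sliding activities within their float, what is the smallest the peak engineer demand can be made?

7

Early-start (A@1, B@1, C@1, D@1, E@1) gives peak 12: d1:12  d2:10  d3:5  d4:3  d5:0.
Shift D→3, E→4.
Schedule A@1, B@1, C@1, D@3, E@4: d1:7  d2:7  d3:7  d4:6  d5:3 — peak 7.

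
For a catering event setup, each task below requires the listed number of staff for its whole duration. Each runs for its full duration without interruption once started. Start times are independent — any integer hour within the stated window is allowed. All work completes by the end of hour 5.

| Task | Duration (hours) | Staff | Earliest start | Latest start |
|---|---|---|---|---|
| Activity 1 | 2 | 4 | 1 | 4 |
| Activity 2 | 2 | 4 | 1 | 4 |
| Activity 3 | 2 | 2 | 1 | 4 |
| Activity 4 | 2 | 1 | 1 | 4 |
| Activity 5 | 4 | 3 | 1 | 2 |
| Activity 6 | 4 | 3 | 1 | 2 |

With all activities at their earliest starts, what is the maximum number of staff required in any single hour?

Early-start schedule: Activity 1@1, Activity 2@1, Activity 3@1, Activity 4@1, Activity 5@1, Activity 6@1.
Load per hour: hour 1: 17, hour 2: 17, hour 3: 6, hour 4: 6, hour 5: 0.
Peak is 17.

17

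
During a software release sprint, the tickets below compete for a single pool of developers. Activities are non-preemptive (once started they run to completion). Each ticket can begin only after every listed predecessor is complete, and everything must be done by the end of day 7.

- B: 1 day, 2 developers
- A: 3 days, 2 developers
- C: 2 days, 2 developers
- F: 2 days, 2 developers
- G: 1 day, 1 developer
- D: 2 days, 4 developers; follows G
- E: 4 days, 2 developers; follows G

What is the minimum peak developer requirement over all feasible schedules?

6

Early-start (B@1, A@1, C@1, F@1, G@1, D@2, E@2) gives peak 12: d1:9  d2:12  d3:8  d4:2  d5:2  d6:0  d7:0.
Shift F→2, G→3, D→4, E→4.
Schedule B@1, A@1, C@1, F@2, G@3, D@4, E@4: d1:6  d2:6  d3:5  d4:6  d5:6  d6:2  d7:2 — peak 6.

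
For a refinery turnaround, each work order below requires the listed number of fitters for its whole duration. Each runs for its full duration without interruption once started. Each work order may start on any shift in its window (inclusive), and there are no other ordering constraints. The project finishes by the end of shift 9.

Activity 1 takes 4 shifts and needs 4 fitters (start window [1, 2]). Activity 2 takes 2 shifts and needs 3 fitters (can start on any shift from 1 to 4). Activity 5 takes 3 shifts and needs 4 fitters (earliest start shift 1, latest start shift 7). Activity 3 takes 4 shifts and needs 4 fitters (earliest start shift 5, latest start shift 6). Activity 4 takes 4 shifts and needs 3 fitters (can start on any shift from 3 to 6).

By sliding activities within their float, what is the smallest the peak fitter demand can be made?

Early-start (Activity 1@1, Activity 2@1, Activity 5@1, Activity 3@5, Activity 4@3) gives peak 11: s1:11  s2:11  s3:11  s4:7  s5:7  s6:7  s7:4  s8:4  s9:0.
Shift Activity 5→3, Activity 4→6.
Schedule Activity 1@1, Activity 2@1, Activity 5@3, Activity 3@5, Activity 4@6: s1:7  s2:7  s3:8  s4:8  s5:8  s6:7  s7:7  s8:7  s9:3 — peak 8.

8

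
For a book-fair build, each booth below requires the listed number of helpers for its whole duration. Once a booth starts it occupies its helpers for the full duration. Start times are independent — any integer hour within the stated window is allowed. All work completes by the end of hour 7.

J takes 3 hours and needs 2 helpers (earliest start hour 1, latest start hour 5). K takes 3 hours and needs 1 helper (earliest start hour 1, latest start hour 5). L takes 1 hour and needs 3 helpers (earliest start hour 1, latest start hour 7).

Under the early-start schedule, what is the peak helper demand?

6

Early-start schedule: J@1, K@1, L@1.
Load per hour: hour 1: 6, hour 2: 3, hour 3: 3, hour 4: 0, hour 5: 0, hour 6: 0, hour 7: 0.
Peak is 6.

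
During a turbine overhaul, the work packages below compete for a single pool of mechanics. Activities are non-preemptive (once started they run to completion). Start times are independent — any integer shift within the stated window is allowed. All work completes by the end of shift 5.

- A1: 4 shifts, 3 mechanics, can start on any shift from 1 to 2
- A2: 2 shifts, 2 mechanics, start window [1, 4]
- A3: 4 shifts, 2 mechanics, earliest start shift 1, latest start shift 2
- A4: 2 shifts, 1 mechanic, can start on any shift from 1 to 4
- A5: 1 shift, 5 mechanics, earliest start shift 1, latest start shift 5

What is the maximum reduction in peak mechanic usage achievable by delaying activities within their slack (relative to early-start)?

Early-start peak: s1:13  s2:8  s3:5  s4:5  s5:0 ⇒ 13.
Leveled (A1@1, A2@1, A3@1, A4@3, A5@5): s1:7  s2:7  s3:6  s4:6  s5:5 ⇒ 7.
Reduction 13 − 7 = 6.

6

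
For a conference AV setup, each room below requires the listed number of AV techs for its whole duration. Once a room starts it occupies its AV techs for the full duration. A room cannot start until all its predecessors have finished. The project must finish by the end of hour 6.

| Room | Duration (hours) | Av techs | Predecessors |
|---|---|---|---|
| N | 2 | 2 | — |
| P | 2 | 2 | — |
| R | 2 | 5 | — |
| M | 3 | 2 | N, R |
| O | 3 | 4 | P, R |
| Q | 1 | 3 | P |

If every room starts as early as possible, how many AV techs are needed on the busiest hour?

9

Early-start schedule: N@1, P@1, R@1, M@3, O@3, Q@3.
Load per hour: hour 1: 9, hour 2: 9, hour 3: 9, hour 4: 6, hour 5: 6, hour 6: 0.
Peak is 9.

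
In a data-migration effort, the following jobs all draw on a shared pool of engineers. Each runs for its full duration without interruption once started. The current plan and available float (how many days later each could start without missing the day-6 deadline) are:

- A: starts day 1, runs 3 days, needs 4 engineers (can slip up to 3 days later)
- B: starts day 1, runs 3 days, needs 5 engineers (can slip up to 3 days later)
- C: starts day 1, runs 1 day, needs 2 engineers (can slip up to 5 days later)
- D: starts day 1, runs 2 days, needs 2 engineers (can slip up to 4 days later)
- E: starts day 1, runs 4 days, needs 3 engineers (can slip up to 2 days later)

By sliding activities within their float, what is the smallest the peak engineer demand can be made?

8

Early-start (A@1, B@1, C@1, D@1, E@1) gives peak 16: d1:16  d2:14  d3:12  d4:3  d5:0  d6:0.
Shift B→4, E→3.
Schedule A@1, B@4, C@1, D@1, E@3: d1:8  d2:6  d3:7  d4:8  d5:8  d6:8 — peak 8.
Total engineer-days = 45 over 6 days ⇒ peak ≥ ⌈45/6⌉ = 8, so 8 is optimal.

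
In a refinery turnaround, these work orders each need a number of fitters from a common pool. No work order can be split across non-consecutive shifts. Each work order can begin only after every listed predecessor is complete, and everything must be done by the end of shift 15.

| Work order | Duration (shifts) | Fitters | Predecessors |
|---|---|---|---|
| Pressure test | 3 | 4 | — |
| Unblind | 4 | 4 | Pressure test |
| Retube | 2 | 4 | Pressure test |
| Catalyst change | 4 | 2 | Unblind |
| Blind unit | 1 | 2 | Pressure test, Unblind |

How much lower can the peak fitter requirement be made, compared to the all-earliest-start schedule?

4

Early-start peak: s1:4  s2:4  s3:4  s4:8  s5:8  s6:4  s7:4  s8:4  s9:2  s10:2  s11:2  s12:0  s13:0  s14:0  s15:0 ⇒ 8.
Leveled (Pressure test@1, Unblind@4, Retube@8, Catalyst change@10, Blind unit@10): s1:4  s2:4  s3:4  s4:4  s5:4  s6:4  s7:4  s8:4  s9:4  s10:4  s11:2  s12:2  s13:2  s14:0  s15:0 ⇒ 4.
Reduction 8 − 4 = 4.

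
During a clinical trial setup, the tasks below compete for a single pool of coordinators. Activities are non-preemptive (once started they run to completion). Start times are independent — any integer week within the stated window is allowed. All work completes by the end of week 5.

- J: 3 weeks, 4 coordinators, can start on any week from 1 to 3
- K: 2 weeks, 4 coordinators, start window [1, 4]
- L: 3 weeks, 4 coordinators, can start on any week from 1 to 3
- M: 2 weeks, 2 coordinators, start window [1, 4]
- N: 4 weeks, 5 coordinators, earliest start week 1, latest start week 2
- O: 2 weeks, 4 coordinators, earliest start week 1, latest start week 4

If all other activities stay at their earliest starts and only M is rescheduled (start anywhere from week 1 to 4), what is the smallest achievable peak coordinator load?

21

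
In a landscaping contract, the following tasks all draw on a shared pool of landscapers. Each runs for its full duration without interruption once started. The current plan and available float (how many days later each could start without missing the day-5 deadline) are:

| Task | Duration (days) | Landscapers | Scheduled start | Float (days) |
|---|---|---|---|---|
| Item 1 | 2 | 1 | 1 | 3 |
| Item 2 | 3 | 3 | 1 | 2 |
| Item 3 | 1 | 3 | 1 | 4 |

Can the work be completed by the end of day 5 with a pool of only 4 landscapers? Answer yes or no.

Schedule Item 1@1, Item 2@1, Item 3@4: d1:4  d2:4  d3:3  d4:3  d5:0 — peak 4 ≤ 4.

yes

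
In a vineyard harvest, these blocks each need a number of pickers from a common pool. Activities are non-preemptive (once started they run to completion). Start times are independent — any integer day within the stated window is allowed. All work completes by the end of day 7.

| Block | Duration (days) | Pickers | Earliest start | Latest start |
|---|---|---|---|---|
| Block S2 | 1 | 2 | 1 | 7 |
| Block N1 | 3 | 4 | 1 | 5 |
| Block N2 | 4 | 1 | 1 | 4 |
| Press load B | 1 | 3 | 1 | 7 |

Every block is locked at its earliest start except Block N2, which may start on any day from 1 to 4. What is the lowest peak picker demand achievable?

Block N2@1: d1:10  d2:5  d3:5  d4:1  d5:0  d6:0  d7:0 → peak 10
Block N2@2: d1:9  d2:5  d3:5  d4:1  d5:1  d6:0  d7:0 → peak 9
Block N2@3: d1:9  d2:4  d3:5  d4:1  d5:1  d6:1  d7:0 → peak 9
Block N2@4: d1:9  d2:4  d3:4  d4:1  d5:1  d6:1  d7:1 → peak 9
Best is Block N2@2, peak 9.

9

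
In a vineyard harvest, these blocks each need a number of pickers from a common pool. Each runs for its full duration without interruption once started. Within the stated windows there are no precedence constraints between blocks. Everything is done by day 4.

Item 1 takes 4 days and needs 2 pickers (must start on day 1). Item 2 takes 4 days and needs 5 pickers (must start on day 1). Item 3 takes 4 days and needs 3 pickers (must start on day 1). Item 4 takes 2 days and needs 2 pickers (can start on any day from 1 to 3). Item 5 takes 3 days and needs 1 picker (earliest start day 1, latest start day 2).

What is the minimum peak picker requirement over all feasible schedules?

13

Schedule Item 1@1, Item 2@1, Item 3@1, Item 4@1, Item 5@1: d1:13  d2:13  d3:11  d4:10 — peak 13.
No arrangement of the 6 feasible schedules does better.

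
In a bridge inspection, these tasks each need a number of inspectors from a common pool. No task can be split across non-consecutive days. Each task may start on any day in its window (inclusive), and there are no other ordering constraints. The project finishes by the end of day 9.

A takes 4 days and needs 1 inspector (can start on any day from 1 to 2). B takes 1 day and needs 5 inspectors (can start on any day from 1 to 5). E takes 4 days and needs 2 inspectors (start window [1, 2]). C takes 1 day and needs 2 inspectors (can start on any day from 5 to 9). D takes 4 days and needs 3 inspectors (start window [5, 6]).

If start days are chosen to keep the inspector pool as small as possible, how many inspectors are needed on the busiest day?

Early-start (A@1, B@1, E@1, C@5, D@5) gives peak 8: d1:8  d2:3  d3:3  d4:3  d5:5  d6:3  d7:3  d8:3  d9:0.
Shift B→5, C→6, D→6.
Schedule A@1, B@5, E@1, C@6, D@6: d1:3  d2:3  d3:3  d4:3  d5:5  d6:5  d7:3  d8:3  d9:3 — peak 5.

5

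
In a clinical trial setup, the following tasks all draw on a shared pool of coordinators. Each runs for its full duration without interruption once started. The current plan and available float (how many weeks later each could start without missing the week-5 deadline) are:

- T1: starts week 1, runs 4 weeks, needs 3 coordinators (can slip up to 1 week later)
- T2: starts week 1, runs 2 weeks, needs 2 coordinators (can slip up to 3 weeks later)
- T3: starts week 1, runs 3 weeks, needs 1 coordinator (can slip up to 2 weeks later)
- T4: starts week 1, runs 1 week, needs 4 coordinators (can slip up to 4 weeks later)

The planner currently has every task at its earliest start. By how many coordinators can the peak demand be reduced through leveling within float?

5

Early-start peak: w1:10  w2:6  w3:4  w4:3  w5:0 ⇒ 10.
Leveled (T1@1, T2@1, T3@3, T4@5): w1:5  w2:5  w3:4  w4:4  w5:5 ⇒ 5.
Reduction 10 − 5 = 5.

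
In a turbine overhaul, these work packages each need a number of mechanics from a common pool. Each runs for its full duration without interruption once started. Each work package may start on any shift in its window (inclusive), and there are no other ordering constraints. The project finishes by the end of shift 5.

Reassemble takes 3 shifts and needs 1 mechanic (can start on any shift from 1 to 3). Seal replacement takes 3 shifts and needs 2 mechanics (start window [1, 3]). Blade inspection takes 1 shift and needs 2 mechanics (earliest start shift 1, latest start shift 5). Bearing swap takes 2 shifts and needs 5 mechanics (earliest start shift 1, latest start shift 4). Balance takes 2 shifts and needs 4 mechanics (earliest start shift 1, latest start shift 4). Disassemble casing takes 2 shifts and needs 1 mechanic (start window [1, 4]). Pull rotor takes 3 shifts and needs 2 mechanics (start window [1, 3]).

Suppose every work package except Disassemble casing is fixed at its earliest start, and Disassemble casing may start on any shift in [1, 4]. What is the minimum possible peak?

Disassemble casing@1: s1:17  s2:15  s3:5  s4:0  s5:0 → peak 17
Disassemble casing@2: s1:16  s2:15  s3:6  s4:0  s5:0 → peak 16
Disassemble casing@3: s1:16  s2:14  s3:6  s4:1  s5:0 → peak 16
Disassemble casing@4: s1:16  s2:14  s3:5  s4:1  s5:1 → peak 16
Best is Disassemble casing@2, peak 16.

16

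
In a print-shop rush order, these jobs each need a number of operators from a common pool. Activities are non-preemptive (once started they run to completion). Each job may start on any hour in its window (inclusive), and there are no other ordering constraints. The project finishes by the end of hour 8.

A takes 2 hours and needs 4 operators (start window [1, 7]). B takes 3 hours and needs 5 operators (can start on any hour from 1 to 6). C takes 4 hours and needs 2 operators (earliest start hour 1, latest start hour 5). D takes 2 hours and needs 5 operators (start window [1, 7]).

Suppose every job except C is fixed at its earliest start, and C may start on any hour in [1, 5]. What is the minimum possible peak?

14

C@1: h1:16  h2:16  h3:7  h4:2  h5:0  h6:0  h7:0  h8:0 → peak 16
C@2: h1:14  h2:16  h3:7  h4:2  h5:2  h6:0  h7:0  h8:0 → peak 16
C@3: h1:14  h2:14  h3:7  h4:2  h5:2  h6:2  h7:0  h8:0 → peak 14
C@4: h1:14  h2:14  h3:5  h4:2  h5:2  h6:2  h7:2  h8:0 → peak 14
C@5: h1:14  h2:14  h3:5  h4:0  h5:2  h6:2  h7:2  h8:2 → peak 14
Best is C@3, peak 14.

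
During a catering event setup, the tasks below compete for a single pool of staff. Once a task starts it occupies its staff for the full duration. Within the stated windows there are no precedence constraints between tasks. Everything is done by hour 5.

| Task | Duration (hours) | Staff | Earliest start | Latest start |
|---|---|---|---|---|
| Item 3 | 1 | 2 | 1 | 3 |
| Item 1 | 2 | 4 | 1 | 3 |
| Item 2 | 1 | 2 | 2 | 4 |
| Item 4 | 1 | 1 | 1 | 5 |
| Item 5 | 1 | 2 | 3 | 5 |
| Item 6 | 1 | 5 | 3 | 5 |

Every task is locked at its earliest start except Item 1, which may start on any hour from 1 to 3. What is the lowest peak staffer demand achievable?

Item 1@1: h1:7  h2:6  h3:7  h4:0  h5:0 → peak 7
Item 1@2: h1:3  h2:6  h3:11  h4:0  h5:0 → peak 11
Item 1@3: h1:3  h2:2  h3:11  h4:4  h5:0 → peak 11
Best is Item 1@1, peak 7.

7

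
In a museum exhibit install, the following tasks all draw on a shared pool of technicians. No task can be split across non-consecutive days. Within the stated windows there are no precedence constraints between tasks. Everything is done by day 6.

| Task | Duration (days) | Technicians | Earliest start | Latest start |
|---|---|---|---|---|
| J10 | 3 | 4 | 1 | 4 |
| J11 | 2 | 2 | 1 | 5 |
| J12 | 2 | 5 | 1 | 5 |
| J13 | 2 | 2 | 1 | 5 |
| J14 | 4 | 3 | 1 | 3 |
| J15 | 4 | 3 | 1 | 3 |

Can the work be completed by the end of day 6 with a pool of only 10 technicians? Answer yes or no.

yes

Schedule J10@1, J11@1, J12@5, J13@4, J14@1, J15@3: d1:9  d2:9  d3:10  d4:8  d5:10  d6:8 — peak 10 ≤ 10.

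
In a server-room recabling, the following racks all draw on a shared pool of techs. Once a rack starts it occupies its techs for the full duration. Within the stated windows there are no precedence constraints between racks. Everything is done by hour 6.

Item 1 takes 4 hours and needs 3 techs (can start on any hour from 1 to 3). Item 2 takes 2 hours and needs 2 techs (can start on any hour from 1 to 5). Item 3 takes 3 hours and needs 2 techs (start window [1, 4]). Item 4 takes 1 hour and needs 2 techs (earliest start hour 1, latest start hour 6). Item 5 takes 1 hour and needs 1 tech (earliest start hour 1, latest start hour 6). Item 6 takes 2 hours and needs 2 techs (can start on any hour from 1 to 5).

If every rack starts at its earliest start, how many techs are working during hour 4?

3

At early start, hour 4 has: Item 1.
Demand: 3 = 3.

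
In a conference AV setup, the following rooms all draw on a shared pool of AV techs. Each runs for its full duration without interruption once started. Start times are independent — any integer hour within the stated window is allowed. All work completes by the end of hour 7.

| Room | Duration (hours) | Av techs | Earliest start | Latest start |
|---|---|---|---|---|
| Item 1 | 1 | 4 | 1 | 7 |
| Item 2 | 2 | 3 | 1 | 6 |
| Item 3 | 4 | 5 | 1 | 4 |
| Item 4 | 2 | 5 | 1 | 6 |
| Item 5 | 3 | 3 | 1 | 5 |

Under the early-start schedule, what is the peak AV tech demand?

20

Early-start schedule: Item 1@1, Item 2@1, Item 3@1, Item 4@1, Item 5@1.
Load per hour: hour 1: 20, hour 2: 16, hour 3: 8, hour 4: 5, hour 5: 0, hour 6: 0, hour 7: 0.
Peak is 20.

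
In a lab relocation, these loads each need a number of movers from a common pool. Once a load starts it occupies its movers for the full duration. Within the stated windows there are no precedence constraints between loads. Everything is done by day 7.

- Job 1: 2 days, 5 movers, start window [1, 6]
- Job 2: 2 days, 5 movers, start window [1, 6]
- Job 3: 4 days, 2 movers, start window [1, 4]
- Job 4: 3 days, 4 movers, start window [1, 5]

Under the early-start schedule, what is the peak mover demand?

16

Early-start schedule: Job 1@1, Job 2@1, Job 3@1, Job 4@1.
Load per day: day 1: 16, day 2: 16, day 3: 6, day 4: 2, day 5: 0, day 6: 0, day 7: 0.
Peak is 16.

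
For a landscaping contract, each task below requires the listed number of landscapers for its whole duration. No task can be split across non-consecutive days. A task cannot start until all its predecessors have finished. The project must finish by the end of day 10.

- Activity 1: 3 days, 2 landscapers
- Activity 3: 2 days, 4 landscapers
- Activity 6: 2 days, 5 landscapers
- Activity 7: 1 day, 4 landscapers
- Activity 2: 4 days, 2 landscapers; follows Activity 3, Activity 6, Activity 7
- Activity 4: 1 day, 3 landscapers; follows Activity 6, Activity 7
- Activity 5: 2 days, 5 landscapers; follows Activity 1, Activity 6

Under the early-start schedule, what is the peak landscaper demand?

Early-start schedule: Activity 1@1, Activity 3@1, Activity 6@1, Activity 7@1, Activity 2@3, Activity 4@3, Activity 5@4.
Load per day: day 1: 15, day 2: 11, day 3: 7, day 4: 7, day 5: 7, day 6: 2, day 7: 0, day 8: 0, day 9: 0, day 10: 0.
Peak is 15.

15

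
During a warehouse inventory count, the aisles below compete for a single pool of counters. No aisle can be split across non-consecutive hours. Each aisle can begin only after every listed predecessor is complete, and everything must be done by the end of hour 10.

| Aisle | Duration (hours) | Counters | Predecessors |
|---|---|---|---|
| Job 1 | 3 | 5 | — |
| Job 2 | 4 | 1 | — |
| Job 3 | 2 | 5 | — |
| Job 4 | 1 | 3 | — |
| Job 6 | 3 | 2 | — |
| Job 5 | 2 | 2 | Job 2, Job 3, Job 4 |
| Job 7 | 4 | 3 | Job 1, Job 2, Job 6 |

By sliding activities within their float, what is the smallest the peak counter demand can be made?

7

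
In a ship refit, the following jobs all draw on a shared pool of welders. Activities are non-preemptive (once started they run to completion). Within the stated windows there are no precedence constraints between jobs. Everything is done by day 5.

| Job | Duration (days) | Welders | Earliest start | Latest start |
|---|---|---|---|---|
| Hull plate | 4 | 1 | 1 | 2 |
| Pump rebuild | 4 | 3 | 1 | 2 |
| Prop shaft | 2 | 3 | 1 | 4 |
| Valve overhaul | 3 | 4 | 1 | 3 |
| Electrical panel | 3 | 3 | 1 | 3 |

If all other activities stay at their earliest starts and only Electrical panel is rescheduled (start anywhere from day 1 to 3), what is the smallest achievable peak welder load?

Electrical panel@1: d1:14  d2:14  d3:11  d4:4  d5:0 → peak 14
Electrical panel@2: d1:11  d2:14  d3:11  d4:7  d5:0 → peak 14
Electrical panel@3: d1:11  d2:11  d3:11  d4:7  d5:3 → peak 11
Best is Electrical panel@3, peak 11.

11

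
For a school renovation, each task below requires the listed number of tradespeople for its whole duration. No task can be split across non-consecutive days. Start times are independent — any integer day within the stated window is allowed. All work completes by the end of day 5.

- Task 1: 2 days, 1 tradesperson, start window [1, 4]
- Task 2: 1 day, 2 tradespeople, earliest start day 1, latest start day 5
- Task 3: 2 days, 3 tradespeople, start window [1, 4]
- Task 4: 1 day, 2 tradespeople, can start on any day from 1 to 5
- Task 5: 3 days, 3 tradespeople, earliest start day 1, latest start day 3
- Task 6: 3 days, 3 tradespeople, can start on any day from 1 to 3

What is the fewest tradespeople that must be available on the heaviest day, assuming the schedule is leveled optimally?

6

Early-start (Task 1@1, Task 2@1, Task 3@1, Task 4@1, Task 5@1, Task 6@1) gives peak 14: d1:14  d2:10  d3:6  d4:0  d5:0.
Shift Task 4→2, Task 5→3, Task 6→3.
Schedule Task 1@1, Task 2@1, Task 3@1, Task 4@2, Task 5@3, Task 6@3: d1:6  d2:6  d3:6  d4:6  d5:6 — peak 6.
Total tradesperson-days = 30 over 5 days ⇒ peak ≥ ⌈30/5⌉ = 6, so 6 is optimal.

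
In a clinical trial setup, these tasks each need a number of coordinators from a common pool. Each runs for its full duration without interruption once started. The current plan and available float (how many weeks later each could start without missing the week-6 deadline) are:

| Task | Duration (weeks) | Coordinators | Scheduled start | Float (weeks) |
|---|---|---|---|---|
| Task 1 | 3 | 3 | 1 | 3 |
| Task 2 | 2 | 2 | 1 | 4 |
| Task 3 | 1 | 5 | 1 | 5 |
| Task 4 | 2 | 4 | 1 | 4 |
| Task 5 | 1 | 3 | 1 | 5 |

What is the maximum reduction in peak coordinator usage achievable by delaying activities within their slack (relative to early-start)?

Early-start peak: w1:17  w2:9  w3:3  w4:0  w5:0  w6:0 ⇒ 17.
Leveled (Task 1@1, Task 2@1, Task 3@4, Task 4@5, Task 5@3): w1:5  w2:5  w3:6  w4:5  w5:4  w6:4 ⇒ 6.
Reduction 17 − 6 = 11.

11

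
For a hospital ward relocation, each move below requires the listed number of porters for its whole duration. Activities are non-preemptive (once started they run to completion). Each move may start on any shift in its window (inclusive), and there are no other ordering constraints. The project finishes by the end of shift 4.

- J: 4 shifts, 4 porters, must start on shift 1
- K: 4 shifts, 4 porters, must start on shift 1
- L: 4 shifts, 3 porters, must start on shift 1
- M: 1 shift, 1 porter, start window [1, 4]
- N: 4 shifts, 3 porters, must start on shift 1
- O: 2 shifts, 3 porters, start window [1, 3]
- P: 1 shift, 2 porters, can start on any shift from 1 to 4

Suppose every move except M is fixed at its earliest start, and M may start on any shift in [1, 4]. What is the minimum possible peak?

M@1: s1:20  s2:17  s3:14  s4:14 → peak 20
M@2: s1:19  s2:18  s3:14  s4:14 → peak 19
M@3: s1:19  s2:17  s3:15  s4:14 → peak 19
M@4: s1:19  s2:17  s3:14  s4:15 → peak 19
Best is M@2, peak 19.

19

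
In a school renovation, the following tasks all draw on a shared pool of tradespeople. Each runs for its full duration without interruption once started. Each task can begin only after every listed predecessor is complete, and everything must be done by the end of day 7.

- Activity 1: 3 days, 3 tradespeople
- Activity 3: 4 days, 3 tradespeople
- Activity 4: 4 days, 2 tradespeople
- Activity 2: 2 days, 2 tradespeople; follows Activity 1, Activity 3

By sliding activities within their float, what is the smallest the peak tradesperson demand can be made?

Early-start (Activity 1@1, Activity 3@1, Activity 4@1, Activity 2@5) gives peak 8: d1:8  d2:8  d3:8  d4:5  d5:2  d6:2  d7:0.
Shift Activity 4→4.
Schedule Activity 1@1, Activity 3@1, Activity 4@4, Activity 2@5: d1:6  d2:6  d3:6  d4:5  d5:4  d6:4  d7:2 — peak 6.

6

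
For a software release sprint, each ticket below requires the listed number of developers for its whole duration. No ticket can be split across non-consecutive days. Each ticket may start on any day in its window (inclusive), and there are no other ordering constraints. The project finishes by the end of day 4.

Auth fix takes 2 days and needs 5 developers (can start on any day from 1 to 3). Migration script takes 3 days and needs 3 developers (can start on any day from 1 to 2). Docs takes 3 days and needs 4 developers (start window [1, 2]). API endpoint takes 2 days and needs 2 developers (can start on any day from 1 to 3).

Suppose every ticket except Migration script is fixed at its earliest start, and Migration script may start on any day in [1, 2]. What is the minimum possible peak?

14

Migration script@1: d1:14  d2:14  d3:7  d4:0 → peak 14
Migration script@2: d1:11  d2:14  d3:7  d4:3 → peak 14
Best is Migration script@1, peak 14.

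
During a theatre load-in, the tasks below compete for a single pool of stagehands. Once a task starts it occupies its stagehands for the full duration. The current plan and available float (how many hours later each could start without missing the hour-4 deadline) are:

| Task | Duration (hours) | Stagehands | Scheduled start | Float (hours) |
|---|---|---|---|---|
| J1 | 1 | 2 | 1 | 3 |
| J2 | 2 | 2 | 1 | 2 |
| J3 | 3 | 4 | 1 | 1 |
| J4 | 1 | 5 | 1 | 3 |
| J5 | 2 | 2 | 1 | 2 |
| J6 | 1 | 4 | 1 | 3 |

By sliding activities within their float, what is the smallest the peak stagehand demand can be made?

Early-start (J1@1, J2@1, J3@1, J4@1, J5@1, J6@1) gives peak 19: h1:19  h2:8  h3:4  h4:0.
Shift J2→2, J3→2, J5→2, J6→4.
Schedule J1@1, J2@2, J3@2, J4@1, J5@2, J6@4: h1:7  h2:8  h3:8  h4:8 — peak 8.
Total stagehand-hours = 31 over 4 hours ⇒ peak ≥ ⌈31/4⌉ = 8, so 8 is optimal.

8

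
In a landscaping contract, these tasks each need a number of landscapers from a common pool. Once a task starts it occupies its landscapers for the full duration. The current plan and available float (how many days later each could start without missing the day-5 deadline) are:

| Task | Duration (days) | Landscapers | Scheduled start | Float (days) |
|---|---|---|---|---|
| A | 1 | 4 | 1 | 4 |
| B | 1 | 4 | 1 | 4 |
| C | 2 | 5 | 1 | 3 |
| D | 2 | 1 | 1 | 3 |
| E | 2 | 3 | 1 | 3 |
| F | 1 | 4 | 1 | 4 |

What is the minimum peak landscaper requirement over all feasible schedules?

7

Early-start (A@1, B@1, C@1, D@1, E@1, F@1) gives peak 21: d1:21  d2:9  d3:0  d4:0  d5:0.
Shift B→2, C→3, D→3, F→5.
Schedule A@1, B@2, C@3, D@3, E@1, F@5: d1:7  d2:7  d3:6  d4:6  d5:4 — peak 7.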